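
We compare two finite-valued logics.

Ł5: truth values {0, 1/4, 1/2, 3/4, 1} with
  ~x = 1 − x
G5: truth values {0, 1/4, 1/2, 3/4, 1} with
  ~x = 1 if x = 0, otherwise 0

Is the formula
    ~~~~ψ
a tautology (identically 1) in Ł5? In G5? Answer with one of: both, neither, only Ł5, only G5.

In Ł5: at ψ = 0 the value is 0 — not a tautology.
In G5: at ψ = 0 the value is 0 — not a tautology.

neither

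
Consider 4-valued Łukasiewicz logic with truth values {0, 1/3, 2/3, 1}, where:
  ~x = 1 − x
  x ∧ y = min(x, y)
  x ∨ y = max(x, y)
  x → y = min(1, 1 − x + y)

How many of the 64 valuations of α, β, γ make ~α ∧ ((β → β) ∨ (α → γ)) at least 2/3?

value 1: 16 assignments (counts)
value 2/3: 16 assignments (counts)
value 1/3: 16 assignments
value 0: 16 assignments
So 32 of the 64 assignments meet the threshold.

32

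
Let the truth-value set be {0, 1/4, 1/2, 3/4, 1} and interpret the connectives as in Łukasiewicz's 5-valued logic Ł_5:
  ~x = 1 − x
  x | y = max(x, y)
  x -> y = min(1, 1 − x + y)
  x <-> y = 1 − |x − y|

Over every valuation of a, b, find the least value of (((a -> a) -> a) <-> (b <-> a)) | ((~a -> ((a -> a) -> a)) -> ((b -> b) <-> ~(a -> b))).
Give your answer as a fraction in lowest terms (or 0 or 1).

1/2

Take a = 1/4, b = 1/4:
a -> a = 1/4 -> 1/4 = 1
(a -> a) -> a = 1 -> 1/4 = 1/4
b <-> a = 1/4 <-> 1/4 = 1
((a -> a) -> a) <-> (b <-> a) = 1/4 <-> 1 = 1/4
~a = ~1/4 = 3/4
a -> a = 1/4 -> 1/4 = 1
(a -> a) -> a = 1 -> 1/4 = 1/4
~a -> ((a -> a) -> a) = 3/4 -> 1/4 = 1/2
b -> b = 1/4 -> 1/4 = 1
a -> b = 1/4 -> 1/4 = 1
~(a -> b) = ~1 = 0
(b -> b) <-> ~(a -> b) = 1 <-> 0 = 0
(~a -> ((a -> a) -> a)) -> ((b -> b) <-> ~(a -> b)) = 1/2 -> 0 = 1/2
(((a -> a) -> a) <-> (b <-> a)) | ((~a -> ((a -> a) -> a)) -> ((b -> b) <-> ~(a -> b))) = 1/4 | 1/2 = 1/2
No assignment yields a value below 1/2, so this is the minimum.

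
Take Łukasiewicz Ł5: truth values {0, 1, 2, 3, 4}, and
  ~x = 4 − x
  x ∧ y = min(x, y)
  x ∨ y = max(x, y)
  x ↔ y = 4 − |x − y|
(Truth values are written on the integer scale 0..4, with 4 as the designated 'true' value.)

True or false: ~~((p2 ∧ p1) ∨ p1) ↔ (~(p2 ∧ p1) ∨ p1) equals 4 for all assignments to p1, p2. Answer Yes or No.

No

Counterexample: take p1 = 0, p2 = 0.
p2 ∧ p1 = 0 ∧ 0 = 0
(p2 ∧ p1) ∨ p1 = 0 ∨ 0 = 0
~((p2 ∧ p1) ∨ p1) = ~0 = 4
~~((p2 ∧ p1) ∨ p1) = ~4 = 0
p2 ∧ p1 = 0 ∧ 0 = 0
~(p2 ∧ p1) = ~0 = 4
~(p2 ∧ p1) ∨ p1 = 4 ∨ 0 = 4
~~((p2 ∧ p1) ∨ p1) ↔ (~(p2 ∧ p1) ∨ p1) = 0 ↔ 4 = 0
This gives 0 ≠ 4.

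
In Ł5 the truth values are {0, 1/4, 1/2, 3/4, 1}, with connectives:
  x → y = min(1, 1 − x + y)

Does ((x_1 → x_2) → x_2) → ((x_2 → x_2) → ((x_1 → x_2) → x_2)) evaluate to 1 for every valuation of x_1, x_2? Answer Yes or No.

Yes

At x_1 = 1, x_2 = 1/4, for instance:
x_1 → x_2 = 1 → 1/4 = 1/4
(x_1 → x_2) → x_2 = 1/4 → 1/4 = 1
x_2 → x_2 = 1/4 → 1/4 = 1
(x_1 → x_2) → x_2 = 1/4 → 1/4 = 1
(x_2 → x_2) → ((x_1 → x_2) → x_2) = 1 → 1 = 1
((x_1 → x_2) → x_2) → ((x_2 → x_2) → ((x_1 → x_2) → x_2)) = 1 → 1 = 1
and checking the remaining 24 assignments likewise gives ≥ 1 in every case.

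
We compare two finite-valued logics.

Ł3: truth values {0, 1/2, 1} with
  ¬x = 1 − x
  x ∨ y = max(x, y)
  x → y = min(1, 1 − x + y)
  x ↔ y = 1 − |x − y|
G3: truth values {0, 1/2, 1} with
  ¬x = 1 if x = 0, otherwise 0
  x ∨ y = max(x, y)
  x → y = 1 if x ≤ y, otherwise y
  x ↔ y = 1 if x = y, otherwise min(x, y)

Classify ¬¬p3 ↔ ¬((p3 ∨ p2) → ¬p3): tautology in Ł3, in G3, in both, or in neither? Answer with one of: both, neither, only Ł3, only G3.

In Ł3: at p2 = 0, p3 = 1/2 the value is 1/2 — not a tautology.
In G3: every assignment gives 1 — tautology.

only G3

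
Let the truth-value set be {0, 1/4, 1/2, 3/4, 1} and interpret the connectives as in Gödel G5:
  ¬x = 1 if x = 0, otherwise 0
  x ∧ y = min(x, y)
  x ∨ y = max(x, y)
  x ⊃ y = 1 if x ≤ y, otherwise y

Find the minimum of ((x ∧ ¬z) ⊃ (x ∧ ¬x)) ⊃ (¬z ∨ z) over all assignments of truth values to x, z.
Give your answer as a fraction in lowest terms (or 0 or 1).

1/4

Take x = 0, z = 1/4:
¬z = ¬1/4 = 0
x ∧ ¬z = 0 ∧ 0 = 0
¬x = ¬0 = 1
x ∧ ¬x = 0 ∧ 1 = 0
(x ∧ ¬z) ⊃ (x ∧ ¬x) = 0 ⊃ 0 = 1
¬z = ¬1/4 = 0
¬z ∨ z = 0 ∨ 1/4 = 1/4
((x ∧ ¬z) ⊃ (x ∧ ¬x)) ⊃ (¬z ∨ z) = 1 ⊃ 1/4 = 1/4
No assignment yields a value below 1/4, so this is the minimum.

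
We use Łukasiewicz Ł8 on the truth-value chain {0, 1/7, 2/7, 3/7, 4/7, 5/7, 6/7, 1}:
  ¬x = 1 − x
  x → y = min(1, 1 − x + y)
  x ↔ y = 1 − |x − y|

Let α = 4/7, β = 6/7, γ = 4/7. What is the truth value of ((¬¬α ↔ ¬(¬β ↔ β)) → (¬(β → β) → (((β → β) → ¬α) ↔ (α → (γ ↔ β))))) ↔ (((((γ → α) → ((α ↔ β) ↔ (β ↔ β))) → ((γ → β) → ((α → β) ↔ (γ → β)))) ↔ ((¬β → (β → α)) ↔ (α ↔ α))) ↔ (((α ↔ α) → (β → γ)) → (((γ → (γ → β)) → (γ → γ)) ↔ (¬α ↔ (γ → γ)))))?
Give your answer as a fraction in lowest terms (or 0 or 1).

5/7

¬α = ¬4/7 = 3/7
¬¬α = ¬3/7 = 4/7
¬β = ¬6/7 = 1/7
¬β ↔ β = 1/7 ↔ 6/7 = 2/7
¬(¬β ↔ β) = ¬2/7 = 5/7
¬¬α ↔ ¬(¬β ↔ β) = 4/7 ↔ 5/7 = 6/7
β → β = 6/7 → 6/7 = 1
¬(β → β) = ¬1 = 0
β → β = 6/7 → 6/7 = 1
¬α = ¬4/7 = 3/7
(β → β) → ¬α = 1 → 3/7 = 3/7
γ ↔ β = 4/7 ↔ 6/7 = 5/7
α → (γ ↔ β) = 4/7 → 5/7 = 1
((β → β) → ¬α) ↔ (α → (γ ↔ β)) = 3/7 ↔ 1 = 3/7
¬(β → β) → (((β → β) → ¬α) ↔ (α → (γ ↔ β))) = 0 → 3/7 = 1
(¬¬α ↔ ¬(¬β ↔ β)) → (¬(β → β) → (((β → β) → ¬α) ↔ (α → (γ ↔ β)))) = 6/7 → 1 = 1
γ → α = 4/7 → 4/7 = 1
α ↔ β = 4/7 ↔ 6/7 = 5/7
β ↔ β = 6/7 ↔ 6/7 = 1
(α ↔ β) ↔ (β ↔ β) = 5/7 ↔ 1 = 5/7
(γ → α) → ((α ↔ β) ↔ (β ↔ β)) = 1 → 5/7 = 5/7
γ → β = 4/7 → 6/7 = 1
α → β = 4/7 → 6/7 = 1
γ → β = 4/7 → 6/7 = 1
(α → β) ↔ (γ → β) = 1 ↔ 1 = 1
(γ → β) → ((α → β) ↔ (γ → β)) = 1 → 1 = 1
((γ → α) → ((α ↔ β) ↔ (β ↔ β))) → ((γ → β) → ((α → β) ↔ (γ → β))) = 5/7 → 1 = 1
¬β = ¬6/7 = 1/7
β → α = 6/7 → 4/7 = 5/7
¬β → (β → α) = 1/7 → 5/7 = 1
α ↔ α = 4/7 ↔ 4/7 = 1
(¬β → (β → α)) ↔ (α ↔ α) = 1 ↔ 1 = 1
(((γ → α) → ((α ↔ β) ↔ (β ↔ β))) → ((γ → β) → ((α → β) ↔ (γ → β)))) ↔ ((¬β → (β → α)) ↔ (α ↔ α)) = 1 ↔ 1 = 1
α ↔ α = 4/7 ↔ 4/7 = 1
β → γ = 6/7 → 4/7 = 5/7
(α ↔ α) → (β → γ) = 1 → 5/7 = 5/7
γ → β = 4/7 → 6/7 = 1
γ → (γ → β) = 4/7 → 1 = 1
γ → γ = 4/7 → 4/7 = 1
(γ → (γ → β)) → (γ → γ) = 1 → 1 = 1
¬α = ¬4/7 = 3/7
γ → γ = 4/7 → 4/7 = 1
¬α ↔ (γ → γ) = 3/7 ↔ 1 = 3/7
((γ → (γ → β)) → (γ → γ)) ↔ (¬α ↔ (γ → γ)) = 1 ↔ 3/7 = 3/7
((α ↔ α) → (β → γ)) → (((γ → (γ → β)) → (γ → γ)) ↔ (¬α ↔ (γ → γ))) = 5/7 → 3/7 = 5/7
((((γ → α) → ((α ↔ β) ↔ (β ↔ β))) → ((γ → β) → ((α → β) ↔ (γ → β)))) ↔ ((¬β → (β → α)) ↔ (α ↔ α))) ↔ (((α ↔ α) → (β → γ)) → (((γ → (γ → β)) → (γ → γ)) ↔ (¬α ↔ (γ → γ)))) = 1 ↔ 5/7 = 5/7
((¬¬α ↔ ¬(¬β ↔ β)) → (¬(β → β) → (((β → β) → ¬α) ↔ (α → (γ ↔ β))))) ↔ (((((γ → α) → ((α ↔ β) ↔ (β ↔ β))) → ((γ → β) → ((α → β) ↔ (γ → β)))) ↔ ((¬β → (β → α)) ↔ (α ↔ α))) ↔ (((α ↔ α) → (β → γ)) → (((γ → (γ → β)) → (γ → γ)) ↔ (¬α ↔ (γ → γ))))) = 1 ↔ 5/7 = 5/7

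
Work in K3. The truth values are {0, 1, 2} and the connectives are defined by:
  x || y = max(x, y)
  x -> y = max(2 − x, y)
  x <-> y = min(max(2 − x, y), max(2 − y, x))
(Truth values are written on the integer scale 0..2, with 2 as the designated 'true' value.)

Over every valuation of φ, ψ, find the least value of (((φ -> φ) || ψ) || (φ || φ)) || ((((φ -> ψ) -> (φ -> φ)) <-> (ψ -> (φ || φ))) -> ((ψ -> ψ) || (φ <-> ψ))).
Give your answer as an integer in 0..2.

Take φ = 1, ψ = 1:
φ -> φ = 1 -> 1 = 1
(φ -> φ) || ψ = 1 || 1 = 1
φ || φ = 1 || 1 = 1
((φ -> φ) || ψ) || (φ || φ) = 1 || 1 = 1
φ -> ψ = 1 -> 1 = 1
φ -> φ = 1 -> 1 = 1
(φ -> ψ) -> (φ -> φ) = 1 -> 1 = 1
φ || φ = 1 || 1 = 1
ψ -> (φ || φ) = 1 -> 1 = 1
((φ -> ψ) -> (φ -> φ)) <-> (ψ -> (φ || φ)) = 1 <-> 1 = 1
ψ -> ψ = 1 -> 1 = 1
φ <-> ψ = 1 <-> 1 = 1
(ψ -> ψ) || (φ <-> ψ) = 1 || 1 = 1
(((φ -> ψ) -> (φ -> φ)) <-> (ψ -> (φ || φ))) -> ((ψ -> ψ) || (φ <-> ψ)) = 1 -> 1 = 1
(((φ -> φ) || ψ) || (φ || φ)) || ((((φ -> ψ) -> (φ -> φ)) <-> (ψ -> (φ || φ))) -> ((ψ -> ψ) || (φ <-> ψ))) = 1 || 1 = 1
No assignment yields a value below 1, so this is the minimum.

1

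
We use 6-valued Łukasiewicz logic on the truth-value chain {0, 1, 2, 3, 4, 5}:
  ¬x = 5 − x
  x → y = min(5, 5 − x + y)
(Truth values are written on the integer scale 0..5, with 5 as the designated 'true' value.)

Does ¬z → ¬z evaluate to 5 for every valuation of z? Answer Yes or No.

z = 0 ↦ 5
z = 1 ↦ 5
z = 2 ↦ 5
z = 3 ↦ 5
z = 4 ↦ 5
z = 5 ↦ 5
Every assignment gives a value ≥ 5.

Yes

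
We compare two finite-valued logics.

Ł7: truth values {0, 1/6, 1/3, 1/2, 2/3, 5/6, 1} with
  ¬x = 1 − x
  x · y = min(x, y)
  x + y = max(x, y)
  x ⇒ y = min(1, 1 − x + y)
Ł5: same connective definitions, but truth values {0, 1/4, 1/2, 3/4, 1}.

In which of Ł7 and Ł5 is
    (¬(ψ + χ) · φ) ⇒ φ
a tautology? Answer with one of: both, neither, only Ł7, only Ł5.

both

In Ł7: every assignment gives 1 — tautology.
In Ł5: every assignment gives 1 — tautology.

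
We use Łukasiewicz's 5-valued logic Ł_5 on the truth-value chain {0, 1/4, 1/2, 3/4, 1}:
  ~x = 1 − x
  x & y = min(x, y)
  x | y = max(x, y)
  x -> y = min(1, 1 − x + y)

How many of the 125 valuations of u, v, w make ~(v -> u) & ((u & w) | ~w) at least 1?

1

value 1: 1 assignment (counts)
value 3/4: 5 assignments
value 1/2: 14 assignments
value 1/4: 26 assignments
value 0: 79 assignments
So 1 of the 125 assignments meets the threshold.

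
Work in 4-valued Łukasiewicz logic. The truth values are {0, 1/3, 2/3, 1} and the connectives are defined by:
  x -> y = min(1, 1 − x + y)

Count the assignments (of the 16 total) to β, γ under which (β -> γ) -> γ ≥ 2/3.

β = 0, γ = 0 ↦ 0  <
β = 0, γ = 1/3 ↦ 1/3  <
β = 0, γ = 2/3 ↦ 2/3  ≥
β = 0, γ = 1 ↦ 1  ≥
β = 1/3, γ = 0 ↦ 1/3  <
β = 1/3, γ = 1/3 ↦ 1/3  <
β = 1/3, γ = 2/3 ↦ 2/3  ≥
β = 1/3, γ = 1 ↦ 1  ≥
β = 2/3, γ = 0 ↦ 2/3  ≥
β = 2/3, γ = 1/3 ↦ 2/3  ≥
β = 2/3, γ = 2/3 ↦ 2/3  ≥
β = 2/3, γ = 1 ↦ 1  ≥
β = 1, γ = 0 ↦ 1  ≥
β = 1, γ = 1/3 ↦ 1  ≥
β = 1, γ = 2/3 ↦ 1  ≥
β = 1, γ = 1 ↦ 1  ≥
So 12 of the 16 assignments meet the threshold.

12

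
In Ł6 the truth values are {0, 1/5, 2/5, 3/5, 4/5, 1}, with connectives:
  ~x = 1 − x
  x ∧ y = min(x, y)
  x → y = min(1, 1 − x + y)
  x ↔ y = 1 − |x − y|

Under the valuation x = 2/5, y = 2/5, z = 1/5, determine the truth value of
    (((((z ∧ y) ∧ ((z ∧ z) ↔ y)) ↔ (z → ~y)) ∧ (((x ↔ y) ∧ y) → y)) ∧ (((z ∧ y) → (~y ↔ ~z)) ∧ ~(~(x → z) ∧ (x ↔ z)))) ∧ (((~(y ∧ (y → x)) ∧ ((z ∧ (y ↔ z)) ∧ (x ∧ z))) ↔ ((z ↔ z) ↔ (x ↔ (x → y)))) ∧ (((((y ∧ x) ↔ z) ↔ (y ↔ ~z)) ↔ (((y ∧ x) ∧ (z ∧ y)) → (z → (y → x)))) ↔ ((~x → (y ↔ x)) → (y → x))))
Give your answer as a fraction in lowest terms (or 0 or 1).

1/5

z ∧ y = 1/5 ∧ 2/5 = 1/5
z ∧ z = 1/5 ∧ 1/5 = 1/5
(z ∧ z) ↔ y = 1/5 ↔ 2/5 = 4/5
(z ∧ y) ∧ ((z ∧ z) ↔ y) = 1/5 ∧ 4/5 = 1/5
~y = ~2/5 = 3/5
z → ~y = 1/5 → 3/5 = 1
((z ∧ y) ∧ ((z ∧ z) ↔ y)) ↔ (z → ~y) = 1/5 ↔ 1 = 1/5
x ↔ y = 2/5 ↔ 2/5 = 1
(x ↔ y) ∧ y = 1 ∧ 2/5 = 2/5
((x ↔ y) ∧ y) → y = 2/5 → 2/5 = 1
(((z ∧ y) ∧ ((z ∧ z) ↔ y)) ↔ (z → ~y)) ∧ (((x ↔ y) ∧ y) → y) = 1/5 ∧ 1 = 1/5
z ∧ y = 1/5 ∧ 2/5 = 1/5
~y = ~2/5 = 3/5
~z = ~1/5 = 4/5
~y ↔ ~z = 3/5 ↔ 4/5 = 4/5
(z ∧ y) → (~y ↔ ~z) = 1/5 → 4/5 = 1
x → z = 2/5 → 1/5 = 4/5
~(x → z) = ~4/5 = 1/5
x ↔ z = 2/5 ↔ 1/5 = 4/5
~(x → z) ∧ (x ↔ z) = 1/5 ∧ 4/5 = 1/5
~(~(x → z) ∧ (x ↔ z)) = ~1/5 = 4/5
((z ∧ y) → (~y ↔ ~z)) ∧ ~(~(x → z) ∧ (x ↔ z)) = 1 ∧ 4/5 = 4/5
((((z ∧ y) ∧ ((z ∧ z) ↔ y)) ↔ (z → ~y)) ∧ (((x ↔ y) ∧ y) → y)) ∧ (((z ∧ y) → (~y ↔ ~z)) ∧ ~(~(x → z) ∧ (x ↔ z))) = 1/5 ∧ 4/5 = 1/5
y → x = 2/5 → 2/5 = 1
y ∧ (y → x) = 2/5 ∧ 1 = 2/5
~(y ∧ (y → x)) = ~2/5 = 3/5
y ↔ z = 2/5 ↔ 1/5 = 4/5
z ∧ (y ↔ z) = 1/5 ∧ 4/5 = 1/5
x ∧ z = 2/5 ∧ 1/5 = 1/5
(z ∧ (y ↔ z)) ∧ (x ∧ z) = 1/5 ∧ 1/5 = 1/5
~(y ∧ (y → x)) ∧ ((z ∧ (y ↔ z)) ∧ (x ∧ z)) = 3/5 ∧ 1/5 = 1/5
z ↔ z = 1/5 ↔ 1/5 = 1
x → y = 2/5 → 2/5 = 1
x ↔ (x → y) = 2/5 ↔ 1 = 2/5
(z ↔ z) ↔ (x ↔ (x → y)) = 1 ↔ 2/5 = 2/5
(~(y ∧ (y → x)) ∧ ((z ∧ (y ↔ z)) ∧ (x ∧ z))) ↔ ((z ↔ z) ↔ (x ↔ (x → y))) = 1/5 ↔ 2/5 = 4/5
y ∧ x = 2/5 ∧ 2/5 = 2/5
(y ∧ x) ↔ z = 2/5 ↔ 1/5 = 4/5
~z = ~1/5 = 4/5
y ↔ ~z = 2/5 ↔ 4/5 = 3/5
((y ∧ x) ↔ z) ↔ (y ↔ ~z) = 4/5 ↔ 3/5 = 4/5
y ∧ x = 2/5 ∧ 2/5 = 2/5
z ∧ y = 1/5 ∧ 2/5 = 1/5
(y ∧ x) ∧ (z ∧ y) = 2/5 ∧ 1/5 = 1/5
y → x = 2/5 → 2/5 = 1
z → (y → x) = 1/5 → 1 = 1
((y ∧ x) ∧ (z ∧ y)) → (z → (y → x)) = 1/5 → 1 = 1
(((y ∧ x) ↔ z) ↔ (y ↔ ~z)) ↔ (((y ∧ x) ∧ (z ∧ y)) → (z → (y → x))) = 4/5 ↔ 1 = 4/5
~x = ~2/5 = 3/5
y ↔ x = 2/5 ↔ 2/5 = 1
~x → (y ↔ x) = 3/5 → 1 = 1
y → x = 2/5 → 2/5 = 1
(~x → (y ↔ x)) → (y → x) = 1 → 1 = 1
((((y ∧ x) ↔ z) ↔ (y ↔ ~z)) ↔ (((y ∧ x) ∧ (z ∧ y)) → (z → (y → x)))) ↔ ((~x → (y ↔ x)) → (y → x)) = 4/5 ↔ 1 = 4/5
((~(y ∧ (y → x)) ∧ ((z ∧ (y ↔ z)) ∧ (x ∧ z))) ↔ ((z ↔ z) ↔ (x ↔ (x → y)))) ∧ (((((y ∧ x) ↔ z) ↔ (y ↔ ~z)) ↔ (((y ∧ x) ∧ (z ∧ y)) → (z → (y → x)))) ↔ ((~x → (y ↔ x)) → (y → x))) = 4/5 ∧ 4/5 = 4/5
(((((z ∧ y) ∧ ((z ∧ z) ↔ y)) ↔ (z → ~y)) ∧ (((x ↔ y) ∧ y) → y)) ∧ (((z ∧ y) → (~y ↔ ~z)) ∧ ~(~(x → z) ∧ (x ↔ z)))) ∧ (((~(y ∧ (y → x)) ∧ ((z ∧ (y ↔ z)) ∧ (x ∧ z))) ↔ ((z ↔ z) ↔ (x ↔ (x → y)))) ∧ (((((y ∧ x) ↔ z) ↔ (y ↔ ~z)) ↔ (((y ∧ x) ∧ (z ∧ y)) → (z → (y → x)))) ↔ ((~x → (y ↔ x)) → (y → x)))) = 1/5 ∧ 4/5 = 1/5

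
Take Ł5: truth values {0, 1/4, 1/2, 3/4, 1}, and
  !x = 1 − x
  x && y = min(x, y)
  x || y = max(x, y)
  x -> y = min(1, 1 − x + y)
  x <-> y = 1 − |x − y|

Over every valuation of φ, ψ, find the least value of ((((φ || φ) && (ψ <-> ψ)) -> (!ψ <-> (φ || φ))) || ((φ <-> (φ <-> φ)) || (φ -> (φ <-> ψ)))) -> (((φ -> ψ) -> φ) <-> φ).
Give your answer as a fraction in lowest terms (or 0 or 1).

Take φ = 1/2, ψ = 0:
φ || φ = 1/2 || 1/2 = 1/2
ψ <-> ψ = 0 <-> 0 = 1
(φ || φ) && (ψ <-> ψ) = 1/2 && 1 = 1/2
!ψ = !0 = 1
φ || φ = 1/2 || 1/2 = 1/2
!ψ <-> (φ || φ) = 1 <-> 1/2 = 1/2
((φ || φ) && (ψ <-> ψ)) -> (!ψ <-> (φ || φ)) = 1/2 -> 1/2 = 1
φ <-> φ = 1/2 <-> 1/2 = 1
φ <-> (φ <-> φ) = 1/2 <-> 1 = 1/2
φ <-> ψ = 1/2 <-> 0 = 1/2
φ -> (φ <-> ψ) = 1/2 -> 1/2 = 1
(φ <-> (φ <-> φ)) || (φ -> (φ <-> ψ)) = 1/2 || 1 = 1
(((φ || φ) && (ψ <-> ψ)) -> (!ψ <-> (φ || φ))) || ((φ <-> (φ <-> φ)) || (φ -> (φ <-> ψ))) = 1 || 1 = 1
φ -> ψ = 1/2 -> 0 = 1/2
(φ -> ψ) -> φ = 1/2 -> 1/2 = 1
((φ -> ψ) -> φ) <-> φ = 1 <-> 1/2 = 1/2
((((φ || φ) && (ψ <-> ψ)) -> (!ψ <-> (φ || φ))) || ((φ <-> (φ <-> φ)) || (φ -> (φ <-> ψ)))) -> (((φ -> ψ) -> φ) <-> φ) = 1 -> 1/2 = 1/2
No assignment yields a value below 1/2, so this is the minimum.

1/2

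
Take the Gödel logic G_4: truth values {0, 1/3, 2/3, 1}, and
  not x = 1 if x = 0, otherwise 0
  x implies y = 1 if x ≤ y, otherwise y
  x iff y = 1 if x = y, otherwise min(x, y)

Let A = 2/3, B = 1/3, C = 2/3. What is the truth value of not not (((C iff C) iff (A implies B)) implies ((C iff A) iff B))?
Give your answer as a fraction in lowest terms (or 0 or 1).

1

C iff C = 2/3 iff 2/3 = 1
A implies B = 2/3 implies 1/3 = 1/3
(C iff C) iff (A implies B) = 1 iff 1/3 = 1/3
C iff A = 2/3 iff 2/3 = 1
(C iff A) iff B = 1 iff 1/3 = 1/3
((C iff C) iff (A implies B)) implies ((C iff A) iff B) = 1/3 implies 1/3 = 1
not (((C iff C) iff (A implies B)) implies ((C iff A) iff B)) = not 1 = 0
not not (((C iff C) iff (A implies B)) implies ((C iff A) iff B)) = not 0 = 1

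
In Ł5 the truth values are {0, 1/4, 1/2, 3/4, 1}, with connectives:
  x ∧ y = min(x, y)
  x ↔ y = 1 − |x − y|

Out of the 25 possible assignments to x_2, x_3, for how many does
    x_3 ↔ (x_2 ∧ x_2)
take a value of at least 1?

5

value 1: 5 assignments (counts)
value 3/4: 8 assignments
value 1/2: 6 assignments
value 1/4: 4 assignments
value 0: 2 assignments
So 5 of the 25 assignments meet the threshold.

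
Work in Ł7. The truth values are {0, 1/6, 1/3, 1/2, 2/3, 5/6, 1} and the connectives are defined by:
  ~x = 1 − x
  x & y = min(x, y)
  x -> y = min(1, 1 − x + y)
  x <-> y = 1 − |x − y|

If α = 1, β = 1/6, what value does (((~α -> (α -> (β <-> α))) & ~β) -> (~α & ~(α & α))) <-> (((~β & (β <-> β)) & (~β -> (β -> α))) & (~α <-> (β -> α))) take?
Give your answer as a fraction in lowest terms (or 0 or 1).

5/6

~α = ~1 = 0
β <-> α = 1/6 <-> 1 = 1/6
α -> (β <-> α) = 1 -> 1/6 = 1/6
~α -> (α -> (β <-> α)) = 0 -> 1/6 = 1
~β = ~1/6 = 5/6
(~α -> (α -> (β <-> α))) & ~β = 1 & 5/6 = 5/6
~α = ~1 = 0
α & α = 1 & 1 = 1
~(α & α) = ~1 = 0
~α & ~(α & α) = 0 & 0 = 0
((~α -> (α -> (β <-> α))) & ~β) -> (~α & ~(α & α)) = 5/6 -> 0 = 1/6
~β = ~1/6 = 5/6
β <-> β = 1/6 <-> 1/6 = 1
~β & (β <-> β) = 5/6 & 1 = 5/6
~β = ~1/6 = 5/6
β -> α = 1/6 -> 1 = 1
~β -> (β -> α) = 5/6 -> 1 = 1
(~β & (β <-> β)) & (~β -> (β -> α)) = 5/6 & 1 = 5/6
~α = ~1 = 0
β -> α = 1/6 -> 1 = 1
~α <-> (β -> α) = 0 <-> 1 = 0
((~β & (β <-> β)) & (~β -> (β -> α))) & (~α <-> (β -> α)) = 5/6 & 0 = 0
(((~α -> (α -> (β <-> α))) & ~β) -> (~α & ~(α & α))) <-> (((~β & (β <-> β)) & (~β -> (β -> α))) & (~α <-> (β -> α))) = 1/6 <-> 0 = 5/6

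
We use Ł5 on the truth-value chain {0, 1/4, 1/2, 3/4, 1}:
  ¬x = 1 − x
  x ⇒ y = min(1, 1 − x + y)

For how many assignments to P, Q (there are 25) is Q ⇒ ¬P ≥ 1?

15

value 1: 15 assignments (counts)
value 3/4: 4 assignments
value 1/2: 3 assignments
value 1/4: 2 assignments
value 0: 1 assignment
So 15 of the 25 assignments meet the threshold.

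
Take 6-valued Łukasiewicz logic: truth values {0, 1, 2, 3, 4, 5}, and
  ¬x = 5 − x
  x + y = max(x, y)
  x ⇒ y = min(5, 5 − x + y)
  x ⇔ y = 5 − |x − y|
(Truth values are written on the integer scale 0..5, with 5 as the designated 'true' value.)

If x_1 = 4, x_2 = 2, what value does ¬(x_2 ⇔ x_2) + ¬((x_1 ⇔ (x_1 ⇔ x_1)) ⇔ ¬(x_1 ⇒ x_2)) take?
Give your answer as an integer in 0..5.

x_2 ⇔ x_2 = 2 ⇔ 2 = 5
¬(x_2 ⇔ x_2) = ¬5 = 0
x_1 ⇔ x_1 = 4 ⇔ 4 = 5
x_1 ⇔ (x_1 ⇔ x_1) = 4 ⇔ 5 = 4
x_1 ⇒ x_2 = 4 ⇒ 2 = 3
¬(x_1 ⇒ x_2) = ¬3 = 2
(x_1 ⇔ (x_1 ⇔ x_1)) ⇔ ¬(x_1 ⇒ x_2) = 4 ⇔ 2 = 3
¬((x_1 ⇔ (x_1 ⇔ x_1)) ⇔ ¬(x_1 ⇒ x_2)) = ¬3 = 2
¬(x_2 ⇔ x_2) + ¬((x_1 ⇔ (x_1 ⇔ x_1)) ⇔ ¬(x_1 ⇒ x_2)) = 0 + 2 = 2

2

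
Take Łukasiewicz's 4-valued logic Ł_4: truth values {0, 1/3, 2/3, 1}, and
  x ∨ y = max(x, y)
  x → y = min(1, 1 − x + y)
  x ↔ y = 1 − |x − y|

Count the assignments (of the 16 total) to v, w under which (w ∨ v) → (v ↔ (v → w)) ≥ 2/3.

v = 0, w = 0 ↦ 1  ≥
v = 0, w = 1/3 ↦ 2/3  ≥
v = 0, w = 2/3 ↦ 1/3  <
v = 0, w = 1 ↦ 0  <
v = 1/3, w = 0 ↦ 1  ≥
v = 1/3, w = 1/3 ↦ 1  ≥
v = 1/3, w = 2/3 ↦ 2/3  ≥
v = 1/3, w = 1 ↦ 1/3  <
v = 2/3, w = 0 ↦ 1  ≥
v = 2/3, w = 1/3 ↦ 1  ≥
v = 2/3, w = 2/3 ↦ 1  ≥
v = 2/3, w = 1 ↦ 2/3  ≥
v = 1, w = 0 ↦ 0  <
v = 1, w = 1/3 ↦ 1/3  <
v = 1, w = 2/3 ↦ 2/3  ≥
v = 1, w = 1 ↦ 1  ≥
So 11 of the 16 assignments meet the threshold.

11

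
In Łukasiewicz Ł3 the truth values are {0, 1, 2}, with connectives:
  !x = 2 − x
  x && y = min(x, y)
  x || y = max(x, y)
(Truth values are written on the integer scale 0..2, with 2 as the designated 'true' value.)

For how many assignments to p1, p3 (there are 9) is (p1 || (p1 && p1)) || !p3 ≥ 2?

5

p1 = 0, p3 = 0 ↦ 2  ≥
p1 = 0, p3 = 1 ↦ 1  <
p1 = 0, p3 = 2 ↦ 0  <
p1 = 1, p3 = 0 ↦ 2  ≥
p1 = 1, p3 = 1 ↦ 1  <
p1 = 1, p3 = 2 ↦ 1  <
p1 = 2, p3 = 0 ↦ 2  ≥
p1 = 2, p3 = 1 ↦ 2  ≥
p1 = 2, p3 = 2 ↦ 2  ≥
So 5 of the 9 assignments meet the threshold.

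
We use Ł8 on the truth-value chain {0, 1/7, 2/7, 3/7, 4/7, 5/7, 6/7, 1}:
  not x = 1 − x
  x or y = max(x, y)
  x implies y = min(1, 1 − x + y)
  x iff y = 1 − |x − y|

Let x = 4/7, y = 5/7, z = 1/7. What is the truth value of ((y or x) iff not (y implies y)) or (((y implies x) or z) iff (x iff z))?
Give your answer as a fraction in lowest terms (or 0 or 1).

y or x = 5/7 or 4/7 = 5/7
y implies y = 5/7 implies 5/7 = 1
not (y implies y) = not 1 = 0
(y or x) iff not (y implies y) = 5/7 iff 0 = 2/7
y implies x = 5/7 implies 4/7 = 6/7
(y implies x) or z = 6/7 or 1/7 = 6/7
x iff z = 4/7 iff 1/7 = 4/7
((y implies x) or z) iff (x iff z) = 6/7 iff 4/7 = 5/7
((y or x) iff not (y implies y)) or (((y implies x) or z) iff (x iff z)) = 2/7 or 5/7 = 5/7

5/7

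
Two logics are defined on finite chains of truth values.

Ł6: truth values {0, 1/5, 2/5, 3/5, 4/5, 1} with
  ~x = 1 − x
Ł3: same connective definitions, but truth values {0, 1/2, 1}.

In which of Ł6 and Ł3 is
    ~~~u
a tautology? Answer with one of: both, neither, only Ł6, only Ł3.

In Ł6: at u = 1/5 the value is 4/5 — not a tautology.
In Ł3: at u = 1/2 the value is 1/2 — not a tautology.

neither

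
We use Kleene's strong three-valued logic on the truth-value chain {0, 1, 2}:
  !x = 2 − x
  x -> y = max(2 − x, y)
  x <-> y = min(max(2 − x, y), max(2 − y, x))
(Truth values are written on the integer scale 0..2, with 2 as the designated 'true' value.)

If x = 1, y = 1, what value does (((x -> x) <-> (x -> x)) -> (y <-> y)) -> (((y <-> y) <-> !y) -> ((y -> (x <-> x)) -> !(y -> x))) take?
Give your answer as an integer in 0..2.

1

x -> x = 1 -> 1 = 1
x -> x = 1 -> 1 = 1
(x -> x) <-> (x -> x) = 1 <-> 1 = 1
y <-> y = 1 <-> 1 = 1
((x -> x) <-> (x -> x)) -> (y <-> y) = 1 -> 1 = 1
y <-> y = 1 <-> 1 = 1
!y = !1 = 1
(y <-> y) <-> !y = 1 <-> 1 = 1
x <-> x = 1 <-> 1 = 1
y -> (x <-> x) = 1 -> 1 = 1
y -> x = 1 -> 1 = 1
!(y -> x) = !1 = 1
(y -> (x <-> x)) -> !(y -> x) = 1 -> 1 = 1
((y <-> y) <-> !y) -> ((y -> (x <-> x)) -> !(y -> x)) = 1 -> 1 = 1
(((x -> x) <-> (x -> x)) -> (y <-> y)) -> (((y <-> y) <-> !y) -> ((y -> (x <-> x)) -> !(y -> x))) = 1 -> 1 = 1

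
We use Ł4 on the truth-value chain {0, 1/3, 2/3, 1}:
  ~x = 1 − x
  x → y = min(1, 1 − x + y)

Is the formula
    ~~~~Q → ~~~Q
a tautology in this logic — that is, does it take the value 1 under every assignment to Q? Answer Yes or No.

No

Counterexample: take Q = 2/3.
~Q = ~2/3 = 1/3
~~Q = ~1/3 = 2/3
~~~Q = ~2/3 = 1/3
~~~~Q = ~1/3 = 2/3
~~~Q = ~2/3 = 1/3
~~~~Q → ~~~Q = 2/3 → 1/3 = 2/3
This gives 2/3 ≠ 1.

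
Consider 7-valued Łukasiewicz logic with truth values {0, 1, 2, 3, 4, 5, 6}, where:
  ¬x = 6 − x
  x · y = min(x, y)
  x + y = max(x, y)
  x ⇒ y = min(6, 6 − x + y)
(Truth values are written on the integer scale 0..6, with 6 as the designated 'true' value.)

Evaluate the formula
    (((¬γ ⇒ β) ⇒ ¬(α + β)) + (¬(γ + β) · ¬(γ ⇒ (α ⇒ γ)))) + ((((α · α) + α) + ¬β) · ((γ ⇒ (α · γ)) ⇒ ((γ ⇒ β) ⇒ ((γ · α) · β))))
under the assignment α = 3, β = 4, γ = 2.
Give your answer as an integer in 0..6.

¬γ = ¬2 = 4
¬γ ⇒ β = 4 ⇒ 4 = 6
α + β = 3 + 4 = 4
¬(α + β) = ¬4 = 2
(¬γ ⇒ β) ⇒ ¬(α + β) = 6 ⇒ 2 = 2
γ + β = 2 + 4 = 4
¬(γ + β) = ¬4 = 2
α ⇒ γ = 3 ⇒ 2 = 5
γ ⇒ (α ⇒ γ) = 2 ⇒ 5 = 6
¬(γ ⇒ (α ⇒ γ)) = ¬6 = 0
¬(γ + β) · ¬(γ ⇒ (α ⇒ γ)) = 2 · 0 = 0
((¬γ ⇒ β) ⇒ ¬(α + β)) + (¬(γ + β) · ¬(γ ⇒ (α ⇒ γ))) = 2 + 0 = 2
α · α = 3 · 3 = 3
(α · α) + α = 3 + 3 = 3
¬β = ¬4 = 2
((α · α) + α) + ¬β = 3 + 2 = 3
α · γ = 3 · 2 = 2
γ ⇒ (α · γ) = 2 ⇒ 2 = 6
γ ⇒ β = 2 ⇒ 4 = 6
γ · α = 2 · 3 = 2
(γ · α) · β = 2 · 4 = 2
(γ ⇒ β) ⇒ ((γ · α) · β) = 6 ⇒ 2 = 2
(γ ⇒ (α · γ)) ⇒ ((γ ⇒ β) ⇒ ((γ · α) · β)) = 6 ⇒ 2 = 2
(((α · α) + α) + ¬β) · ((γ ⇒ (α · γ)) ⇒ ((γ ⇒ β) ⇒ ((γ · α) · β))) = 3 · 2 = 2
(((¬γ ⇒ β) ⇒ ¬(α + β)) + (¬(γ + β) · ¬(γ ⇒ (α ⇒ γ)))) + ((((α · α) + α) + ¬β) · ((γ ⇒ (α · γ)) ⇒ ((γ ⇒ β) ⇒ ((γ · α) · β)))) = 2 + 2 = 2

2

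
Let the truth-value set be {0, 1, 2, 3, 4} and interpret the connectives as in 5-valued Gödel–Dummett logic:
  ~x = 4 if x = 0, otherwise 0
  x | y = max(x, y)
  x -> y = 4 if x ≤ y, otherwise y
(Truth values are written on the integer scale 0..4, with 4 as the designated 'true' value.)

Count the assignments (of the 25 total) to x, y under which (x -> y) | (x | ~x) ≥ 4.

value 4: 19 assignments (counts)
value 3: 3 assignments
value 2: 2 assignments
value 1: 1 assignment
So 19 of the 25 assignments meet the threshold.

19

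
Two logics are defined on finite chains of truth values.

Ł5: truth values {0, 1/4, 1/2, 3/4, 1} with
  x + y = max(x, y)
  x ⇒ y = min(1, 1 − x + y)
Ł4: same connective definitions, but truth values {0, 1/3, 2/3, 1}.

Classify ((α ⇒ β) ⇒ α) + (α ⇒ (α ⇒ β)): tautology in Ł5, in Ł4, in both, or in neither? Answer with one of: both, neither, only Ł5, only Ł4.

both

In Ł5: every assignment gives 1 — tautology.
In Ł4: every assignment gives 1 — tautology.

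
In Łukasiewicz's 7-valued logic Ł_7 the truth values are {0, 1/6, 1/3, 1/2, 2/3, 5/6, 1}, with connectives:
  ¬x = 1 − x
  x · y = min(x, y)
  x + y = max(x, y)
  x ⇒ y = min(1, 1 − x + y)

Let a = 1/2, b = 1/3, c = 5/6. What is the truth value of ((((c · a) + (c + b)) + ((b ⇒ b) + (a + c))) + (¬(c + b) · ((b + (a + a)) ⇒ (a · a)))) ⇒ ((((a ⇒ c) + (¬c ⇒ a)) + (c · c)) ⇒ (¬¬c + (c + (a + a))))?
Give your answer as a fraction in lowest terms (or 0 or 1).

c · a = 5/6 · 1/2 = 1/2
c + b = 5/6 + 1/3 = 5/6
(c · a) + (c + b) = 1/2 + 5/6 = 5/6
b ⇒ b = 1/3 ⇒ 1/3 = 1
a + c = 1/2 + 5/6 = 5/6
(b ⇒ b) + (a + c) = 1 + 5/6 = 1
((c · a) + (c + b)) + ((b ⇒ b) + (a + c)) = 5/6 + 1 = 1
c + b = 5/6 + 1/3 = 5/6
¬(c + b) = ¬5/6 = 1/6
a + a = 1/2 + 1/2 = 1/2
b + (a + a) = 1/3 + 1/2 = 1/2
a · a = 1/2 · 1/2 = 1/2
(b + (a + a)) ⇒ (a · a) = 1/2 ⇒ 1/2 = 1
¬(c + b) · ((b + (a + a)) ⇒ (a · a)) = 1/6 · 1 = 1/6
(((c · a) + (c + b)) + ((b ⇒ b) + (a + c))) + (¬(c + b) · ((b + (a + a)) ⇒ (a · a))) = 1 + 1/6 = 1
a ⇒ c = 1/2 ⇒ 5/6 = 1
¬c = ¬5/6 = 1/6
¬c ⇒ a = 1/6 ⇒ 1/2 = 1
(a ⇒ c) + (¬c ⇒ a) = 1 + 1 = 1
c · c = 5/6 · 5/6 = 5/6
((a ⇒ c) + (¬c ⇒ a)) + (c · c) = 1 + 5/6 = 1
¬c = ¬5/6 = 1/6
¬¬c = ¬1/6 = 5/6
a + a = 1/2 + 1/2 = 1/2
c + (a + a) = 5/6 + 1/2 = 5/6
¬¬c + (c + (a + a)) = 5/6 + 5/6 = 5/6
(((a ⇒ c) + (¬c ⇒ a)) + (c · c)) ⇒ (¬¬c + (c + (a + a))) = 1 ⇒ 5/6 = 5/6
((((c · a) + (c + b)) + ((b ⇒ b) + (a + c))) + (¬(c + b) · ((b + (a + a)) ⇒ (a · a)))) ⇒ ((((a ⇒ c) + (¬c ⇒ a)) + (c · c)) ⇒ (¬¬c + (c + (a + a)))) = 1 ⇒ 5/6 = 5/6

5/6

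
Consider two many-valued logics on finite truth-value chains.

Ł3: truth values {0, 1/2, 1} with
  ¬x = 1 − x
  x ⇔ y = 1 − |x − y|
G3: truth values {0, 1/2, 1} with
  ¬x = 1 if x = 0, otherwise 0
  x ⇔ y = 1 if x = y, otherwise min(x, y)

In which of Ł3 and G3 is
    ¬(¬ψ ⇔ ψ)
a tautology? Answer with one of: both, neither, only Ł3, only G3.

In Ł3: at ψ = 1/2 the value is 0 — not a tautology.
In G3: every assignment gives 1 — tautology.

only G3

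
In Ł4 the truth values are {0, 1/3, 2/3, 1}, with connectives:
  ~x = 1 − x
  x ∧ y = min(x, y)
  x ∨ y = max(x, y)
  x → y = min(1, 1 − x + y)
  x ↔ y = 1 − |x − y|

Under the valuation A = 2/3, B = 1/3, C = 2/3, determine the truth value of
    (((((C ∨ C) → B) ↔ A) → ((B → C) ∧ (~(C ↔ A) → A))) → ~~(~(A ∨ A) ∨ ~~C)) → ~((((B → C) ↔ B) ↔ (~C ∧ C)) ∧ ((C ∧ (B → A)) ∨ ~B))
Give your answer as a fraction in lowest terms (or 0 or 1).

C ∨ C = 2/3 ∨ 2/3 = 2/3
(C ∨ C) → B = 2/3 → 1/3 = 2/3
((C ∨ C) → B) ↔ A = 2/3 ↔ 2/3 = 1
B → C = 1/3 → 2/3 = 1
C ↔ A = 2/3 ↔ 2/3 = 1
~(C ↔ A) = ~1 = 0
~(C ↔ A) → A = 0 → 2/3 = 1
(B → C) ∧ (~(C ↔ A) → A) = 1 ∧ 1 = 1
(((C ∨ C) → B) ↔ A) → ((B → C) ∧ (~(C ↔ A) → A)) = 1 → 1 = 1
A ∨ A = 2/3 ∨ 2/3 = 2/3
~(A ∨ A) = ~2/3 = 1/3
~C = ~2/3 = 1/3
~~C = ~1/3 = 2/3
~(A ∨ A) ∨ ~~C = 1/3 ∨ 2/3 = 2/3
~(~(A ∨ A) ∨ ~~C) = ~2/3 = 1/3
~~(~(A ∨ A) ∨ ~~C) = ~1/3 = 2/3
((((C ∨ C) → B) ↔ A) → ((B → C) ∧ (~(C ↔ A) → A))) → ~~(~(A ∨ A) ∨ ~~C) = 1 → 2/3 = 2/3
B → C = 1/3 → 2/3 = 1
(B → C) ↔ B = 1 ↔ 1/3 = 1/3
~C = ~2/3 = 1/3
~C ∧ C = 1/3 ∧ 2/3 = 1/3
((B → C) ↔ B) ↔ (~C ∧ C) = 1/3 ↔ 1/3 = 1
B → A = 1/3 → 2/3 = 1
C ∧ (B → A) = 2/3 ∧ 1 = 2/3
~B = ~1/3 = 2/3
(C ∧ (B → A)) ∨ ~B = 2/3 ∨ 2/3 = 2/3
(((B → C) ↔ B) ↔ (~C ∧ C)) ∧ ((C ∧ (B → A)) ∨ ~B) = 1 ∧ 2/3 = 2/3
~((((B → C) ↔ B) ↔ (~C ∧ C)) ∧ ((C ∧ (B → A)) ∨ ~B)) = ~2/3 = 1/3
(((((C ∨ C) → B) ↔ A) → ((B → C) ∧ (~(C ↔ A) → A))) → ~~(~(A ∨ A) ∨ ~~C)) → ~((((B → C) ↔ B) ↔ (~C ∧ C)) ∧ ((C ∧ (B → A)) ∨ ~B)) = 2/3 → 1/3 = 2/3

2/3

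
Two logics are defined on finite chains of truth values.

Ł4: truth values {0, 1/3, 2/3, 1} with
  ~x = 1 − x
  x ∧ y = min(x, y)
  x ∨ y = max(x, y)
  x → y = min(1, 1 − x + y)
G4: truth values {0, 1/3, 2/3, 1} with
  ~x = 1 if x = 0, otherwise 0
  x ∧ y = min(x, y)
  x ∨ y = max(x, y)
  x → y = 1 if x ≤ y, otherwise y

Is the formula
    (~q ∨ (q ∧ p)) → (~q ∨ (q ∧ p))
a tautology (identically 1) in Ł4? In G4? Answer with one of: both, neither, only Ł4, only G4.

both

In Ł4: every assignment gives 1 — tautology.
In G4: every assignment gives 1 — tautology.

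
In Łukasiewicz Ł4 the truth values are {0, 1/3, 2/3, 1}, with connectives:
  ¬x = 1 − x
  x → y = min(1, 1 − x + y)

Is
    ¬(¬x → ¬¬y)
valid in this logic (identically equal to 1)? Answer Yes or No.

Counterexample: take x = 0, y = 1/3.
¬x = ¬0 = 1
¬y = ¬1/3 = 2/3
¬¬y = ¬2/3 = 1/3
¬x → ¬¬y = 1 → 1/3 = 1/3
¬(¬x → ¬¬y) = ¬1/3 = 2/3
This gives 2/3 ≠ 1.

No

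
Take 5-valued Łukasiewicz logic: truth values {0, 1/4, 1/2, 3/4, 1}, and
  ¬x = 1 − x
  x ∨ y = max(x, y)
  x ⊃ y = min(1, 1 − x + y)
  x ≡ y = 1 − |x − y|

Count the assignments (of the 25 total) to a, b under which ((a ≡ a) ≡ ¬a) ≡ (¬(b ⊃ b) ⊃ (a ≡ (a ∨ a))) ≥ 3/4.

value 1: 5 assignments (counts)
value 3/4: 5 assignments (counts)
value 1/2: 5 assignments
value 1/4: 5 assignments
value 0: 5 assignments
So 10 of the 25 assignments meet the threshold.

10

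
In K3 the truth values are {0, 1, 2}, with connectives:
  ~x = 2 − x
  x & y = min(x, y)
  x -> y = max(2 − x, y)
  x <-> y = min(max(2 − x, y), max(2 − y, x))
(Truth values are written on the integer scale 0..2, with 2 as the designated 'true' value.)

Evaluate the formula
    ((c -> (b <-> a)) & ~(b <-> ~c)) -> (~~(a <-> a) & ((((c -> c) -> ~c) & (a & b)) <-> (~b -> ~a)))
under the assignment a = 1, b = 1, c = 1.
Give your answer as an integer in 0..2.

b <-> a = 1 <-> 1 = 1
c -> (b <-> a) = 1 -> 1 = 1
~c = ~1 = 1
b <-> ~c = 1 <-> 1 = 1
~(b <-> ~c) = ~1 = 1
(c -> (b <-> a)) & ~(b <-> ~c) = 1 & 1 = 1
a <-> a = 1 <-> 1 = 1
~(a <-> a) = ~1 = 1
~~(a <-> a) = ~1 = 1
c -> c = 1 -> 1 = 1
~c = ~1 = 1
(c -> c) -> ~c = 1 -> 1 = 1
a & b = 1 & 1 = 1
((c -> c) -> ~c) & (a & b) = 1 & 1 = 1
~b = ~1 = 1
~a = ~1 = 1
~b -> ~a = 1 -> 1 = 1
(((c -> c) -> ~c) & (a & b)) <-> (~b -> ~a) = 1 <-> 1 = 1
~~(a <-> a) & ((((c -> c) -> ~c) & (a & b)) <-> (~b -> ~a)) = 1 & 1 = 1
((c -> (b <-> a)) & ~(b <-> ~c)) -> (~~(a <-> a) & ((((c -> c) -> ~c) & (a & b)) <-> (~b -> ~a))) = 1 -> 1 = 1

1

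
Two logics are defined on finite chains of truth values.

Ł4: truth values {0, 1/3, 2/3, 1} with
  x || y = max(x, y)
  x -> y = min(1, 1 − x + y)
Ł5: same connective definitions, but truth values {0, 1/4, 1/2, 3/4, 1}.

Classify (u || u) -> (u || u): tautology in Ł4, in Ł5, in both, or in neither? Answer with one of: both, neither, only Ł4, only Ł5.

In Ł4: every assignment gives 1 — tautology.
In Ł5: every assignment gives 1 — tautology.

both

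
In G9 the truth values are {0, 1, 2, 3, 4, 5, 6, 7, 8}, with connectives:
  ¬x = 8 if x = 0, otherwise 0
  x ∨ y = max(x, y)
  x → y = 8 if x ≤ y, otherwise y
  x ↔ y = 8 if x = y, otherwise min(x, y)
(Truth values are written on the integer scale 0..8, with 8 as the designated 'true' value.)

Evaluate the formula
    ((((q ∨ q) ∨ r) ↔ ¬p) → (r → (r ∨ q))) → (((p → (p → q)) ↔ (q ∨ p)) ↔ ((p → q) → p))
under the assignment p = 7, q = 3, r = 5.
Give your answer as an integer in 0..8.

3

q ∨ q = 3 ∨ 3 = 3
(q ∨ q) ∨ r = 3 ∨ 5 = 5
¬p = ¬7 = 0
((q ∨ q) ∨ r) ↔ ¬p = 5 ↔ 0 = 0
r ∨ q = 5 ∨ 3 = 5
r → (r ∨ q) = 5 → 5 = 8
(((q ∨ q) ∨ r) ↔ ¬p) → (r → (r ∨ q)) = 0 → 8 = 8
p → q = 7 → 3 = 3
p → (p → q) = 7 → 3 = 3
q ∨ p = 3 ∨ 7 = 7
(p → (p → q)) ↔ (q ∨ p) = 3 ↔ 7 = 3
p → q = 7 → 3 = 3
(p → q) → p = 3 → 7 = 8
((p → (p → q)) ↔ (q ∨ p)) ↔ ((p → q) → p) = 3 ↔ 8 = 3
((((q ∨ q) ∨ r) ↔ ¬p) → (r → (r ∨ q))) → (((p → (p → q)) ↔ (q ∨ p)) ↔ ((p → q) → p)) = 8 → 3 = 3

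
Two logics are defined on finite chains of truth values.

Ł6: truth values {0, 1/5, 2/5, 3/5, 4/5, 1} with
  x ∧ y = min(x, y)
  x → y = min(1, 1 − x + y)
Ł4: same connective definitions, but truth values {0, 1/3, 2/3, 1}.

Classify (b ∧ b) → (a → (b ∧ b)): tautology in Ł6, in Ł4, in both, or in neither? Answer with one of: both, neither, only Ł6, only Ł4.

both

In Ł6: every assignment gives 1 — tautology.
In Ł4: every assignment gives 1 — tautology.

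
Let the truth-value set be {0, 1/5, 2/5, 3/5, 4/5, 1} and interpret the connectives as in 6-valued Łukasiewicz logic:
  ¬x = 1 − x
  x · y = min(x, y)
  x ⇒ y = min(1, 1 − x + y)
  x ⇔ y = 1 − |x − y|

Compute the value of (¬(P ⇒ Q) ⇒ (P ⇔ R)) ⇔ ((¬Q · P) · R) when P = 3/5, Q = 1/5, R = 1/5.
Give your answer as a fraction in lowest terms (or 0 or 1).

P ⇒ Q = 3/5 ⇒ 1/5 = 3/5
¬(P ⇒ Q) = ¬3/5 = 2/5
P ⇔ R = 3/5 ⇔ 1/5 = 3/5
¬(P ⇒ Q) ⇒ (P ⇔ R) = 2/5 ⇒ 3/5 = 1
¬Q = ¬1/5 = 4/5
¬Q · P = 4/5 · 3/5 = 3/5
(¬Q · P) · R = 3/5 · 1/5 = 1/5
(¬(P ⇒ Q) ⇒ (P ⇔ R)) ⇔ ((¬Q · P) · R) = 1 ⇔ 1/5 = 1/5

1/5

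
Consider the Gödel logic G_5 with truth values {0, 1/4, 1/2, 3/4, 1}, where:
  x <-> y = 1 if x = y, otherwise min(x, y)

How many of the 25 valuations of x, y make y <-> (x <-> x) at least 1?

value 1: 5 assignments (counts)
value 3/4: 5 assignments
value 1/2: 5 assignments
value 1/4: 5 assignments
value 0: 5 assignments
So 5 of the 25 assignments meet the threshold.

5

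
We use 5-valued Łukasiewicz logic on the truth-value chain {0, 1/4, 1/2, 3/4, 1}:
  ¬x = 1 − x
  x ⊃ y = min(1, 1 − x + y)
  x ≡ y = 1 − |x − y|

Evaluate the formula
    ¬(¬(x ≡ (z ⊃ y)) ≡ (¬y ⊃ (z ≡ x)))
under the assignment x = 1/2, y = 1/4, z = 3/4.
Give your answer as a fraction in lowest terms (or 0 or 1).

z ⊃ y = 3/4 ⊃ 1/4 = 1/2
x ≡ (z ⊃ y) = 1/2 ≡ 1/2 = 1
¬(x ≡ (z ⊃ y)) = ¬1 = 0
¬y = ¬1/4 = 3/4
z ≡ x = 3/4 ≡ 1/2 = 3/4
¬y ⊃ (z ≡ x) = 3/4 ⊃ 3/4 = 1
¬(x ≡ (z ⊃ y)) ≡ (¬y ⊃ (z ≡ x)) = 0 ≡ 1 = 0
¬(¬(x ≡ (z ⊃ y)) ≡ (¬y ⊃ (z ≡ x))) = ¬0 = 1

1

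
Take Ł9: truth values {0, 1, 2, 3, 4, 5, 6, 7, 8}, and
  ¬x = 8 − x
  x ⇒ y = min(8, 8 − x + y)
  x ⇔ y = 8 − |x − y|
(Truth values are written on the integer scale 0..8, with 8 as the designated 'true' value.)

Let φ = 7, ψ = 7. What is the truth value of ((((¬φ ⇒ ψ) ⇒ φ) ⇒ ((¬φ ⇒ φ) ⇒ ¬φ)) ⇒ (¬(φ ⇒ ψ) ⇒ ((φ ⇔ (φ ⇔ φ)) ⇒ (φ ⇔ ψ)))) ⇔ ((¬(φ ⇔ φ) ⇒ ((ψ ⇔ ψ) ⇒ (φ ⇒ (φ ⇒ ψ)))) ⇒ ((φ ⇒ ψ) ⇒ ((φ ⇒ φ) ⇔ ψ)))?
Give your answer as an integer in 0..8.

¬φ = ¬7 = 1
¬φ ⇒ ψ = 1 ⇒ 7 = 8
(¬φ ⇒ ψ) ⇒ φ = 8 ⇒ 7 = 7
¬φ = ¬7 = 1
¬φ ⇒ φ = 1 ⇒ 7 = 8
¬φ = ¬7 = 1
(¬φ ⇒ φ) ⇒ ¬φ = 8 ⇒ 1 = 1
((¬φ ⇒ ψ) ⇒ φ) ⇒ ((¬φ ⇒ φ) ⇒ ¬φ) = 7 ⇒ 1 = 2
φ ⇒ ψ = 7 ⇒ 7 = 8
¬(φ ⇒ ψ) = ¬8 = 0
φ ⇔ φ = 7 ⇔ 7 = 8
φ ⇔ (φ ⇔ φ) = 7 ⇔ 8 = 7
φ ⇔ ψ = 7 ⇔ 7 = 8
(φ ⇔ (φ ⇔ φ)) ⇒ (φ ⇔ ψ) = 7 ⇒ 8 = 8
¬(φ ⇒ ψ) ⇒ ((φ ⇔ (φ ⇔ φ)) ⇒ (φ ⇔ ψ)) = 0 ⇒ 8 = 8
(((¬φ ⇒ ψ) ⇒ φ) ⇒ ((¬φ ⇒ φ) ⇒ ¬φ)) ⇒ (¬(φ ⇒ ψ) ⇒ ((φ ⇔ (φ ⇔ φ)) ⇒ (φ ⇔ ψ))) = 2 ⇒ 8 = 8
φ ⇔ φ = 7 ⇔ 7 = 8
¬(φ ⇔ φ) = ¬8 = 0
ψ ⇔ ψ = 7 ⇔ 7 = 8
φ ⇒ ψ = 7 ⇒ 7 = 8
φ ⇒ (φ ⇒ ψ) = 7 ⇒ 8 = 8
(ψ ⇔ ψ) ⇒ (φ ⇒ (φ ⇒ ψ)) = 8 ⇒ 8 = 8
¬(φ ⇔ φ) ⇒ ((ψ ⇔ ψ) ⇒ (φ ⇒ (φ ⇒ ψ))) = 0 ⇒ 8 = 8
φ ⇒ ψ = 7 ⇒ 7 = 8
φ ⇒ φ = 7 ⇒ 7 = 8
(φ ⇒ φ) ⇔ ψ = 8 ⇔ 7 = 7
(φ ⇒ ψ) ⇒ ((φ ⇒ φ) ⇔ ψ) = 8 ⇒ 7 = 7
(¬(φ ⇔ φ) ⇒ ((ψ ⇔ ψ) ⇒ (φ ⇒ (φ ⇒ ψ)))) ⇒ ((φ ⇒ ψ) ⇒ ((φ ⇒ φ) ⇔ ψ)) = 8 ⇒ 7 = 7
((((¬φ ⇒ ψ) ⇒ φ) ⇒ ((¬φ ⇒ φ) ⇒ ¬φ)) ⇒ (¬(φ ⇒ ψ) ⇒ ((φ ⇔ (φ ⇔ φ)) ⇒ (φ ⇔ ψ)))) ⇔ ((¬(φ ⇔ φ) ⇒ ((ψ ⇔ ψ) ⇒ (φ ⇒ (φ ⇒ ψ)))) ⇒ ((φ ⇒ ψ) ⇒ ((φ ⇒ φ) ⇔ ψ))) = 8 ⇔ 7 = 7

7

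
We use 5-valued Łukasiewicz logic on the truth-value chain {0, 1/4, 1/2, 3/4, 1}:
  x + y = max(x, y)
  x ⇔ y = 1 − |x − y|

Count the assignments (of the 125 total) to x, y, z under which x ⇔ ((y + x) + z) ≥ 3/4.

79

value 1: 55 assignments (counts)
value 3/4: 24 assignments (counts)
value 1/2: 21 assignments
value 1/4: 16 assignments
value 0: 9 assignments
So 79 of the 125 assignments meet the threshold.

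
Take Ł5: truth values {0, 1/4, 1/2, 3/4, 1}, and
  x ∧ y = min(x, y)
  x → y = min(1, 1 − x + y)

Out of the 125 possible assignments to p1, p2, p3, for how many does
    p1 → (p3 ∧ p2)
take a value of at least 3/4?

79

value 1: 55 assignments (counts)
value 3/4: 24 assignments (counts)
value 1/2: 21 assignments
value 1/4: 16 assignments
value 0: 9 assignments
So 79 of the 125 assignments meet the threshold.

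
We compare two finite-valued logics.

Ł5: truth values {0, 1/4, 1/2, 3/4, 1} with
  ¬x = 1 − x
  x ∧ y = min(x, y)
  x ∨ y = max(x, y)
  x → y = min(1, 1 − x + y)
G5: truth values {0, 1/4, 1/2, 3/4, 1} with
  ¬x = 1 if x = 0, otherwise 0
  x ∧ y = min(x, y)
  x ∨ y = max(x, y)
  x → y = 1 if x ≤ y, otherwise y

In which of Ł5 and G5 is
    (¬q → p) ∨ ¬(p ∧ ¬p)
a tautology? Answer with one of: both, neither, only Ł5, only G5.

In Ł5: at p = 1/4, q = 0 the value is 3/4 — not a tautology.
In G5: every assignment gives 1 — tautology.

only G5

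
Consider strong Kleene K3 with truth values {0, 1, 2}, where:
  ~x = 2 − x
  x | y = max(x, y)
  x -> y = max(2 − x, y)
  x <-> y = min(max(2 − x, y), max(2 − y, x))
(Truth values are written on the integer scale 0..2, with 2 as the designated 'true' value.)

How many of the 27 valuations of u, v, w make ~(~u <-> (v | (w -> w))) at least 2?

7

value 2: 7 assignments (counts)
value 1: 13 assignments
value 0: 7 assignments
So 7 of the 27 assignments meet the threshold.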